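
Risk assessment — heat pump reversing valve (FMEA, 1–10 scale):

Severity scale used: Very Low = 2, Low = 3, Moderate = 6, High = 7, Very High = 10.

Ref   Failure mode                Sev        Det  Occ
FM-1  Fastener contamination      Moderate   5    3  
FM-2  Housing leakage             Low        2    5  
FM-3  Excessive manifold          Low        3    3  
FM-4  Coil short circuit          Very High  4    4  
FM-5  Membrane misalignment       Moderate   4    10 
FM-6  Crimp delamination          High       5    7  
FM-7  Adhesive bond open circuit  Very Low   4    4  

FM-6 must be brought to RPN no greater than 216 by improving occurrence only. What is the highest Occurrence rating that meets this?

6

FM-6: S=7, O=7, D=5 → current RPN = 245.
Fixed product = 35. Need 35 × O ≤ 216, so O ≤ 216/35 = 6.17.
Maximum integer Occurrence rating = 6 (gives RPN 210; O=7 would give 245 > 216).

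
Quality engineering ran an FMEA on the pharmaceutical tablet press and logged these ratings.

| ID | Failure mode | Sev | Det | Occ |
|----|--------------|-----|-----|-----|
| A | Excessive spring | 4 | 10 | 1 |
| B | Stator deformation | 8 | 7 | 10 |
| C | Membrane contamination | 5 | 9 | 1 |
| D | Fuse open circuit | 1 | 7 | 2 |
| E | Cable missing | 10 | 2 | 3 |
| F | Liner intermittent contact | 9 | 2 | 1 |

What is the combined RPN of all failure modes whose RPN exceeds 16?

723

RPN = Severity × Occurrence × Detection:
  A: 4 × 1 × 10 = 40
  B: 8 × 10 × 7 = 560
  C: 5 × 1 × 9 = 45
  D: 1 × 2 × 7 = 14
  E: 10 × 3 × 2 = 60
  F: 9 × 1 × 2 = 18
RPN > 16: A (40), B (560), C (45), E (60), F (18).
Sum: 40 + 560 + 45 + 60 + 18 = 723.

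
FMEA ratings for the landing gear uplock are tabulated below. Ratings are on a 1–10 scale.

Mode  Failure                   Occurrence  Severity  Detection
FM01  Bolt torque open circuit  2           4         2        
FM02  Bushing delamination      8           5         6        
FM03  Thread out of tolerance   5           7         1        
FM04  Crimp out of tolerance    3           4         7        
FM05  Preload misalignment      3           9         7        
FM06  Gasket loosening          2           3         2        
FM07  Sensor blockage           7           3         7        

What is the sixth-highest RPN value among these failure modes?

16

RPN = Severity × Occurrence × Detection:
  FM01: 4 × 2 × 2 = 16
  FM02: 5 × 8 × 6 = 240
  FM03: 7 × 5 × 1 = 35
  FM04: 4 × 3 × 7 = 84
  FM05: 9 × 3 × 7 = 189
  FM06: 3 × 2 × 2 = 12
  FM07: 3 × 7 × 7 = 147
Sorted descending: 240, 189, 147, 84, 35, 16, 12.
The sixth-highest RPN is 16 (FM01).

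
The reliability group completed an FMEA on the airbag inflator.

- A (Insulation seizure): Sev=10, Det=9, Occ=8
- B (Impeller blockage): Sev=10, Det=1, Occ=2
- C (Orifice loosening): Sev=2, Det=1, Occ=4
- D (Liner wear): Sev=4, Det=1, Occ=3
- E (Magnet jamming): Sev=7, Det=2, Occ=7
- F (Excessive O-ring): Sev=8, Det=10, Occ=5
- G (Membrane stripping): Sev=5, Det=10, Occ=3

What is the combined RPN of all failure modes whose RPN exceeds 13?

1388

RPN = Severity × Occurrence × Detection:
  A: 10 × 8 × 9 = 720
  B: 10 × 2 × 1 = 20
  C: 2 × 4 × 1 = 8
  D: 4 × 3 × 1 = 12
  E: 7 × 7 × 2 = 98
  F: 8 × 5 × 10 = 400
  G: 5 × 3 × 10 = 150
RPN > 13: A (720), B (20), E (98), F (400), G (150).
Sum: 720 + 20 + 98 + 400 + 150 = 1388.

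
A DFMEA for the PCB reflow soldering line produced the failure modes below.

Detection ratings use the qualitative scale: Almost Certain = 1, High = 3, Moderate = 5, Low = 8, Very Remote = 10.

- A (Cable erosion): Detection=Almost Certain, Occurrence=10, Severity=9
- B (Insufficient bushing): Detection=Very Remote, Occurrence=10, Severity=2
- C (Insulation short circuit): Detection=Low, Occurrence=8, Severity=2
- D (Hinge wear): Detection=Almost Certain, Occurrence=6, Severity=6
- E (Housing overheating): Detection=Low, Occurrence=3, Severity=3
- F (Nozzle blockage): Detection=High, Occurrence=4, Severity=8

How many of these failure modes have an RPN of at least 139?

1

RPN = Severity × Occurrence × Detection:
  A: 9 × 10 × 1 = 90
  B: 2 × 10 × 10 = 200
  C: 2 × 8 × 8 = 128
  D: 6 × 6 × 1 = 36
  E: 3 × 3 × 8 = 72
  F: 8 × 4 × 3 = 96
Modes with RPN ≥ 139: B (200) → 1.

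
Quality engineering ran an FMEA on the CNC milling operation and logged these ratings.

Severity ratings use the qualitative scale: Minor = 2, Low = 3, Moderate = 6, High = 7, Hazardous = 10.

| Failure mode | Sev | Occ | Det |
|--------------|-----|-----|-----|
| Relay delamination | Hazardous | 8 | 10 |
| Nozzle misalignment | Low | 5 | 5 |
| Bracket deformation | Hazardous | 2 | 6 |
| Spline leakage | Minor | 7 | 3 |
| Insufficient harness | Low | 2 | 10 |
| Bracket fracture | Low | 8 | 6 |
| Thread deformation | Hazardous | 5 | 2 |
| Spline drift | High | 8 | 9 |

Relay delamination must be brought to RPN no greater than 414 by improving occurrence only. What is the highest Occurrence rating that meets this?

Relay delamination: S=10, O=8, D=10 → current RPN = 800.
Fixed product = 100. Need 100 × O ≤ 414, so O ≤ 414/100 = 4.14.
Maximum integer Occurrence rating = 4 (gives RPN 400; O=5 would give 500 > 414).

4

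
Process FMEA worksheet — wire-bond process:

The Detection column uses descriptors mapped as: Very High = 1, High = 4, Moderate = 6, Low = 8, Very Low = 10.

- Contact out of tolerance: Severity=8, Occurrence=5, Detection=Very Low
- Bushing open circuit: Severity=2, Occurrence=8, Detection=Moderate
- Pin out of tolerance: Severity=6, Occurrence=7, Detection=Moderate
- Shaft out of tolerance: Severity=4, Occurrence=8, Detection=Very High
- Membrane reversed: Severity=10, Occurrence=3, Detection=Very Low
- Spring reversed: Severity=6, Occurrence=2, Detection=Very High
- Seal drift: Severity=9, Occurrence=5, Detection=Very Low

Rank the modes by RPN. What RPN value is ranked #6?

32

RPN = Severity × Occurrence × Detection:
  Contact out of tolerance: 8 × 5 × 10 = 400
  Bushing open circuit: 2 × 8 × 6 = 96
  Pin out of tolerance: 6 × 7 × 6 = 252
  Shaft out of tolerance: 4 × 8 × 1 = 32
  Membrane reversed: 10 × 3 × 10 = 300
  Spring reversed: 6 × 2 × 1 = 12
  Seal drift: 9 × 5 × 10 = 450
Sorted descending: 450, 400, 300, 252, 96, 32, 12.
The sixth-highest RPN is 32 (Shaft out of tolerance).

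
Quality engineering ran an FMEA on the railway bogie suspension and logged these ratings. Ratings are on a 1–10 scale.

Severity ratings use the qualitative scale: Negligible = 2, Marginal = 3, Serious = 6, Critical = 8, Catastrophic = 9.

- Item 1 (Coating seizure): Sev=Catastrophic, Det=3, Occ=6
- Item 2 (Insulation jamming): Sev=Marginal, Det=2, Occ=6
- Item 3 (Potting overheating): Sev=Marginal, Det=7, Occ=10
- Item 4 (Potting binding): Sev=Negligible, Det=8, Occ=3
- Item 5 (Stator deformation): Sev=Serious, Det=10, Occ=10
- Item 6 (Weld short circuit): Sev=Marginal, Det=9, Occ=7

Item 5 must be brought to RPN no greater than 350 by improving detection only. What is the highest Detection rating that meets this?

5

Item 5: S=6, O=10, D=10 → current RPN = 600.
Fixed product = 60. Need 60 × D ≤ 350, so D ≤ 350/60 = 5.83.
Maximum integer Detection rating = 5 (gives RPN 300; D=6 would give 360 > 350).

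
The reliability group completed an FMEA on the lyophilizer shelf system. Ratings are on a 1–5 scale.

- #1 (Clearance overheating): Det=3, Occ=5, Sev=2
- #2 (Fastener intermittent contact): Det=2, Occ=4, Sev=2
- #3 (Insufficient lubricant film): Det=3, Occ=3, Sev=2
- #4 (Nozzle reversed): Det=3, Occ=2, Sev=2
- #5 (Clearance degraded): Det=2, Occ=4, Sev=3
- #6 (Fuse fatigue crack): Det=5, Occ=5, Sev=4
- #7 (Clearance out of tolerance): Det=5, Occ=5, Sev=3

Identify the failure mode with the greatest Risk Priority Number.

RPN = Severity × Occurrence × Detection:
  #1: 2 × 5 × 3 = 30
  #2: 2 × 4 × 2 = 16
  #3: 2 × 3 × 3 = 18
  #4: 2 × 2 × 3 = 12
  #5: 3 × 4 × 2 = 24
  #6: 4 × 5 × 5 = 100
  #7: 3 × 5 × 5 = 75
Highest RPN is 100 → #6.

#6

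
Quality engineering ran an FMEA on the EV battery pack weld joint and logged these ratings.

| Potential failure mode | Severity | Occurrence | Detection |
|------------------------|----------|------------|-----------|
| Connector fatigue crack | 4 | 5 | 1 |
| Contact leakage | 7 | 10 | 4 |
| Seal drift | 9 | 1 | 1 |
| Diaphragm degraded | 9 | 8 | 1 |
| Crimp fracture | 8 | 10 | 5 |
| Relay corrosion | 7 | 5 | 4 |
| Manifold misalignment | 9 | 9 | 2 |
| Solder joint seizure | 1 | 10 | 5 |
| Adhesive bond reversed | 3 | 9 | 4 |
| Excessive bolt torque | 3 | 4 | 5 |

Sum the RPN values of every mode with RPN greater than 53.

1222

RPN = Severity × Occurrence × Detection:
  Connector fatigue crack: 4 × 5 × 1 = 20
  Contact leakage: 7 × 10 × 4 = 280
  Seal drift: 9 × 1 × 1 = 9
  Diaphragm degraded: 9 × 8 × 1 = 72
  Crimp fracture: 8 × 10 × 5 = 400
  Relay corrosion: 7 × 5 × 4 = 140
  Manifold misalignment: 9 × 9 × 2 = 162
  Solder joint seizure: 1 × 10 × 5 = 50
  Adhesive bond reversed: 3 × 9 × 4 = 108
  Excessive bolt torque: 3 × 4 × 5 = 60
RPN > 53: Contact leakage (280), Diaphragm degraded (72), Crimp fracture (400), Relay corrosion (140), Manifold misalignment (162), Adhesive bond reversed (108), Excessive bolt torque (60).
Sum: 280 + 72 + 400 + 140 + 162 + 108 + 60 = 1222.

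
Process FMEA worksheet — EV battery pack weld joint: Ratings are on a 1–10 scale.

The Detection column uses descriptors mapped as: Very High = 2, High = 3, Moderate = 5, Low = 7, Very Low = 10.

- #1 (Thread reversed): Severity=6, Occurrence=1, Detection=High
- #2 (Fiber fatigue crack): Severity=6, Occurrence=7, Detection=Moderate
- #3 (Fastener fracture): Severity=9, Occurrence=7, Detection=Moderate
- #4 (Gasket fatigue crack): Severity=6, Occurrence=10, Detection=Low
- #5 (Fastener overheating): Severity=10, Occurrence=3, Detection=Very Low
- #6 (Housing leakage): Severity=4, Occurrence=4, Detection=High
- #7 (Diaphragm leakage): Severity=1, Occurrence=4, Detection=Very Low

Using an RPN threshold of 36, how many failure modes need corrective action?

6

RPN = Severity × Occurrence × Detection:
  #1: 6 × 1 × 3 = 18
  #2: 6 × 7 × 5 = 210
  #3: 9 × 7 × 5 = 315
  #4: 6 × 10 × 7 = 420
  #5: 10 × 3 × 10 = 300
  #6: 4 × 4 × 3 = 48
  #7: 1 × 4 × 10 = 40
Modes with RPN ≥ 36: #2 (210), #3 (315), #4 (420), #5 (300), #6 (48), #7 (40) → 6.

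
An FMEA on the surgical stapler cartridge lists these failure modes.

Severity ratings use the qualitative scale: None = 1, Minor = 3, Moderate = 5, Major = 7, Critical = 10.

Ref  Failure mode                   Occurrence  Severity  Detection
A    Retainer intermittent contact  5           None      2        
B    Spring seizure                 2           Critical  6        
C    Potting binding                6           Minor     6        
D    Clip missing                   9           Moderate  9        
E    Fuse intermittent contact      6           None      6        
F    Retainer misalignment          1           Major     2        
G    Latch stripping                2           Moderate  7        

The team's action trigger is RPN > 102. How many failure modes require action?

3

RPN = Severity × Occurrence × Detection:
  A: 1 × 5 × 2 = 10
  B: 10 × 2 × 6 = 120
  C: 3 × 6 × 6 = 108
  D: 5 × 9 × 9 = 405
  E: 1 × 6 × 6 = 36
  F: 7 × 1 × 2 = 14
  G: 5 × 2 × 7 = 70
Modes with RPN > 102: B (120), C (108), D (405) → 3.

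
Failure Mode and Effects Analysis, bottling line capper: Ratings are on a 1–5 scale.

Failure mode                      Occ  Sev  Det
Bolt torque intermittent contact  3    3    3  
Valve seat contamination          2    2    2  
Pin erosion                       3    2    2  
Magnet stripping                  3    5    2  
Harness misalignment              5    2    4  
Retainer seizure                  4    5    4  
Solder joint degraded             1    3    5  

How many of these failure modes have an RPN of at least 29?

3

RPN = Severity × Occurrence × Detection:
  Bolt torque intermittent contact: 3 × 3 × 3 = 27
  Valve seat contamination: 2 × 2 × 2 = 8
  Pin erosion: 2 × 3 × 2 = 12
  Magnet stripping: 5 × 3 × 2 = 30
  Harness misalignment: 2 × 5 × 4 = 40
  Retainer seizure: 5 × 4 × 4 = 80
  Solder joint degraded: 3 × 1 × 5 = 15
Modes with RPN ≥ 29: Magnet stripping (30), Harness misalignment (40), Retainer seizure (80) → 3.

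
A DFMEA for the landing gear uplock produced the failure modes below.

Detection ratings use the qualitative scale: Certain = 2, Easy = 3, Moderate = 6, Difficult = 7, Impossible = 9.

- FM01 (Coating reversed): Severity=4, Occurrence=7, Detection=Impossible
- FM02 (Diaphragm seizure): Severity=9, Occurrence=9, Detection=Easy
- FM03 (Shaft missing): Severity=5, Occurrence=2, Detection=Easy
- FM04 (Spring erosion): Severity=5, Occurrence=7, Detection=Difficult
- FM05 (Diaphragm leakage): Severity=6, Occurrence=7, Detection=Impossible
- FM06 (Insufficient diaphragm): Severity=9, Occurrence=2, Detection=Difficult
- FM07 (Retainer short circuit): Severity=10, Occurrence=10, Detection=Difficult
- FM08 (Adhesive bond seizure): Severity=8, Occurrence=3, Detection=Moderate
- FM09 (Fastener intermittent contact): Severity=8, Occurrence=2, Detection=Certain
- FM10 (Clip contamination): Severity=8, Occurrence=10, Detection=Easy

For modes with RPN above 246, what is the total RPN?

RPN = Severity × Occurrence × Detection:
  FM01: 4 × 7 × 9 = 252
  FM02: 9 × 9 × 3 = 243
  FM03: 5 × 2 × 3 = 30
  FM04: 5 × 7 × 7 = 245
  FM05: 6 × 7 × 9 = 378
  FM06: 9 × 2 × 7 = 126
  FM07: 10 × 10 × 7 = 700
  FM08: 8 × 3 × 6 = 144
  FM09: 8 × 2 × 2 = 32
  FM10: 8 × 10 × 3 = 240
RPN > 246: FM01 (252), FM05 (378), FM07 (700).
Sum: 252 + 378 + 700 = 1330.

1330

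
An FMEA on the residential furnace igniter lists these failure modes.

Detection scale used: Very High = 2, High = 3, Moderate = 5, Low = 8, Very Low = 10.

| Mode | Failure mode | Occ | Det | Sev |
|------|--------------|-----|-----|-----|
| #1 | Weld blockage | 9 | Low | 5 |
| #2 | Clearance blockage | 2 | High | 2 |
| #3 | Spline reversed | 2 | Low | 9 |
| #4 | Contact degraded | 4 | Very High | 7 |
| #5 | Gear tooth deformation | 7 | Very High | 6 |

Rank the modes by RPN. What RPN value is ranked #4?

56

RPN = Severity × Occurrence × Detection:
  #1: 5 × 9 × 8 = 360
  #2: 2 × 2 × 3 = 12
  #3: 9 × 2 × 8 = 144
  #4: 7 × 4 × 2 = 56
  #5: 6 × 7 × 2 = 84
Sorted descending: 360, 144, 84, 56, 12.
The fourth-highest RPN is 56 (#4).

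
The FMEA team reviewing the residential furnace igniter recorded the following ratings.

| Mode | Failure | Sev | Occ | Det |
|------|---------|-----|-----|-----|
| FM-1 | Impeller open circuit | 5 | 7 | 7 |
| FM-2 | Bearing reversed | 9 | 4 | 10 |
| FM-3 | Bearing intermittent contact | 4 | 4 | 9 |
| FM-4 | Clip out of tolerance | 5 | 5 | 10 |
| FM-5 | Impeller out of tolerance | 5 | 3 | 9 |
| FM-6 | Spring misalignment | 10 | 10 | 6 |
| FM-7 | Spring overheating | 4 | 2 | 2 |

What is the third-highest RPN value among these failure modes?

RPN = Severity × Occurrence × Detection:
  FM-1: 5 × 7 × 7 = 245
  FM-2: 9 × 4 × 10 = 360
  FM-3: 4 × 4 × 9 = 144
  FM-4: 5 × 5 × 10 = 250
  FM-5: 5 × 3 × 9 = 135
  FM-6: 10 × 10 × 6 = 600
  FM-7: 4 × 2 × 2 = 16
Sorted descending: 600, 360, 250, 245, 144, 135, 16.
The third-highest RPN is 250 (FM-4).

250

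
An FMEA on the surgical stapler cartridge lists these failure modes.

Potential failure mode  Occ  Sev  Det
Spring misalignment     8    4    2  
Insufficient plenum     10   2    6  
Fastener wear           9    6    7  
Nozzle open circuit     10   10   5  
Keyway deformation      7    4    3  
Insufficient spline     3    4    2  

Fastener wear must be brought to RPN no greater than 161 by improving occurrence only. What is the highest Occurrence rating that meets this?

Fastener wear: S=6, O=9, D=7 → current RPN = 378.
Fixed product = 42. Need 42 × O ≤ 161, so O ≤ 161/42 = 3.83.
Maximum integer Occurrence rating = 3 (gives RPN 126; O=4 would give 168 > 161).

3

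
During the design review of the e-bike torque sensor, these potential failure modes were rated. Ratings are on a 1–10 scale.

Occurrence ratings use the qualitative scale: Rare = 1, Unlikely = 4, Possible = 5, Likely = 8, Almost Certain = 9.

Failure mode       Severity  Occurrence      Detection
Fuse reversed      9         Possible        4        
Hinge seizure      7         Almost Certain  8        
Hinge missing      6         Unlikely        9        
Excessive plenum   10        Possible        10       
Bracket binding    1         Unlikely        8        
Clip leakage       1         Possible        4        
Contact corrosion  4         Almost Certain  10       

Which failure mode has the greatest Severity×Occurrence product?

Criticality = Severity × Occurrence:
  Fuse reversed: 9 × 5 = 45
  Hinge seizure: 7 × 9 = 63
  Hinge missing: 6 × 4 = 24
  Excessive plenum: 10 × 5 = 50
  Bracket binding: 1 × 4 = 4
  Clip leakage: 1 × 5 = 5
  Contact corrosion: 4 × 9 = 36
Highest criticality is 63 → Hinge seizure.

Hinge seizure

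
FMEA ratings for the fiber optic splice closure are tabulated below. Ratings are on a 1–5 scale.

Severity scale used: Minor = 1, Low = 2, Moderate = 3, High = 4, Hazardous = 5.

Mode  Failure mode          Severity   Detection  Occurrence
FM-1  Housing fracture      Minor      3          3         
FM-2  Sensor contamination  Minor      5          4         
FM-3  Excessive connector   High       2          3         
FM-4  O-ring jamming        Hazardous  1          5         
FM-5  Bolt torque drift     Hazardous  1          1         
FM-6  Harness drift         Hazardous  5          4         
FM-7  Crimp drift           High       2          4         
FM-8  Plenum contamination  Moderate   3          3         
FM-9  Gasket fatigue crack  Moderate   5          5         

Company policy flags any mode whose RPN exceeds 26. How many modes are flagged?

4

RPN = Severity × Occurrence × Detection:
  FM-1: 1 × 3 × 3 = 9
  FM-2: 1 × 4 × 5 = 20
  FM-3: 4 × 3 × 2 = 24
  FM-4: 5 × 5 × 1 = 25
  FM-5: 5 × 1 × 1 = 5
  FM-6: 5 × 4 × 5 = 100
  FM-7: 4 × 4 × 2 = 32
  FM-8: 3 × 3 × 3 = 27
  FM-9: 3 × 5 × 5 = 75
Modes with RPN > 26: FM-6 (100), FM-7 (32), FM-8 (27), FM-9 (75) → 4.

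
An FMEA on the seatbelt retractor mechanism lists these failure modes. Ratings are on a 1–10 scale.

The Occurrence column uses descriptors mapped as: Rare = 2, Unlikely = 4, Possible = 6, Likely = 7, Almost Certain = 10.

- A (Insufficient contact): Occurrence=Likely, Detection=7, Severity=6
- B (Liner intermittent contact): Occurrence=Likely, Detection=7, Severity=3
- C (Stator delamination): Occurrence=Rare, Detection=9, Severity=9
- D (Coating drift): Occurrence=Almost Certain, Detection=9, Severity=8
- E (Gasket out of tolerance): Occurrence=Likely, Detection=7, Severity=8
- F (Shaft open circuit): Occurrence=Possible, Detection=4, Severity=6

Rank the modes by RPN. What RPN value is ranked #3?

RPN = Severity × Occurrence × Detection:
  A: 6 × 7 × 7 = 294
  B: 3 × 7 × 7 = 147
  C: 9 × 2 × 9 = 162
  D: 8 × 10 × 9 = 720
  E: 8 × 7 × 7 = 392
  F: 6 × 6 × 4 = 144
Sorted descending: 720, 392, 294, 162, 147, 144.
The third-highest RPN is 294 (A).

294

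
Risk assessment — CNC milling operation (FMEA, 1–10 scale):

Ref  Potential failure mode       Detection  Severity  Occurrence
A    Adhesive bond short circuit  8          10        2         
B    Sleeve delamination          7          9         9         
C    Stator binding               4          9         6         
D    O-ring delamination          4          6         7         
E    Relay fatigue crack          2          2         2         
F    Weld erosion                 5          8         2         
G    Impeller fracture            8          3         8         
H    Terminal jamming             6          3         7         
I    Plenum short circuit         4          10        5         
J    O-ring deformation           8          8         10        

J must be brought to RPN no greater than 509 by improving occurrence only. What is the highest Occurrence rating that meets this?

7

J: S=8, O=10, D=8 → current RPN = 640.
Fixed product = 64. Need 64 × O ≤ 509, so O ≤ 509/64 = 7.95.
Maximum integer Occurrence rating = 7 (gives RPN 448; O=8 would give 512 > 509).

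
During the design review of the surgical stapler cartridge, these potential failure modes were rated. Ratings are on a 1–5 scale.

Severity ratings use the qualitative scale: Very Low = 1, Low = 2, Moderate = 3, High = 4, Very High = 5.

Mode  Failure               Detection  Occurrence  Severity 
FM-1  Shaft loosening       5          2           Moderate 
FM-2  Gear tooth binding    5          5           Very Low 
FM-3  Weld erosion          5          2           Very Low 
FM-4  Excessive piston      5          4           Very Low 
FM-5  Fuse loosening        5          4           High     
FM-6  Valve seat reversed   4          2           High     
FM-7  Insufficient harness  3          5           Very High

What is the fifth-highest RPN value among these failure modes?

RPN = Severity × Occurrence × Detection:
  FM-1: 3 × 2 × 5 = 30
  FM-2: 1 × 5 × 5 = 25
  FM-3: 1 × 2 × 5 = 10
  FM-4: 1 × 4 × 5 = 20
  FM-5: 4 × 4 × 5 = 80
  FM-6: 4 × 2 × 4 = 32
  FM-7: 5 × 5 × 3 = 75
Sorted descending: 80, 75, 32, 30, 25, 20, 10.
The fifth-highest RPN is 25 (FM-2).

25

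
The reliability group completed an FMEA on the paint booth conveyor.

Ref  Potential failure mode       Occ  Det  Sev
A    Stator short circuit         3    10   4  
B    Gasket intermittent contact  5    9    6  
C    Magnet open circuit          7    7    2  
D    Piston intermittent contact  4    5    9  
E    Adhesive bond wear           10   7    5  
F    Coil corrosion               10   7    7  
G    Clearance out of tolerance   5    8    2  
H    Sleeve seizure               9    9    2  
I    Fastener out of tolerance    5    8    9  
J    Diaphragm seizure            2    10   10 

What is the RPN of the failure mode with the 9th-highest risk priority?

98

RPN = Severity × Occurrence × Detection:
  A: 4 × 3 × 10 = 120
  B: 6 × 5 × 9 = 270
  C: 2 × 7 × 7 = 98
  D: 9 × 4 × 5 = 180
  E: 5 × 10 × 7 = 350
  F: 7 × 10 × 7 = 490
  G: 2 × 5 × 8 = 80
  H: 2 × 9 × 9 = 162
  I: 9 × 5 × 8 = 360
  J: 10 × 2 × 10 = 200
Sorted descending: 490, 360, 350, 270, 200, 180, 162, 120, 98, 80.
The 9th-highest RPN is 98 (C).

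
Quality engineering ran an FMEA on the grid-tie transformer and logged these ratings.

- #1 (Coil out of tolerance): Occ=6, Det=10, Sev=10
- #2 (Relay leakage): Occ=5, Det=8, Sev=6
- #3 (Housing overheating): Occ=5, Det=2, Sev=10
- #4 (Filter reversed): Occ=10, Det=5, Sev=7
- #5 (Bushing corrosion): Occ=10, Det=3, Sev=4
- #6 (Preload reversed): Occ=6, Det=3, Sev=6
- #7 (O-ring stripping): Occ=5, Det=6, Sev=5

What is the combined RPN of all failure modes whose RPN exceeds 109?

1460

RPN = Severity × Occurrence × Detection:
  #1: 10 × 6 × 10 = 600
  #2: 6 × 5 × 8 = 240
  #3: 10 × 5 × 2 = 100
  #4: 7 × 10 × 5 = 350
  #5: 4 × 10 × 3 = 120
  #6: 6 × 6 × 3 = 108
  #7: 5 × 5 × 6 = 150
RPN > 109: #1 (600), #2 (240), #4 (350), #5 (120), #7 (150).
Sum: 600 + 240 + 350 + 120 + 150 = 1460.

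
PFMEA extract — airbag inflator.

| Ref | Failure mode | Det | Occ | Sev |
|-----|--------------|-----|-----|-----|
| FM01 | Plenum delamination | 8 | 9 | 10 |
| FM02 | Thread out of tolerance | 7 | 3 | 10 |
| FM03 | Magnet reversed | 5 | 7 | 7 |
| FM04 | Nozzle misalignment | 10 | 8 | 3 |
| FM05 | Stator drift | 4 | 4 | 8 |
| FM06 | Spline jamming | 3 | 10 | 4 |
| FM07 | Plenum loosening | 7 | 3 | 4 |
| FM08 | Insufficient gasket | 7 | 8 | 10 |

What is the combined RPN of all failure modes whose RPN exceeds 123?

RPN = Severity × Occurrence × Detection:
  FM01: 10 × 9 × 8 = 720
  FM02: 10 × 3 × 7 = 210
  FM03: 7 × 7 × 5 = 245
  FM04: 3 × 8 × 10 = 240
  FM05: 8 × 4 × 4 = 128
  FM06: 4 × 10 × 3 = 120
  FM07: 4 × 3 × 7 = 84
  FM08: 10 × 8 × 7 = 560
RPN > 123: FM01 (720), FM02 (210), FM03 (245), FM04 (240), FM05 (128), FM08 (560).
Sum: 720 + 210 + 245 + 240 + 128 + 560 = 2103.

2103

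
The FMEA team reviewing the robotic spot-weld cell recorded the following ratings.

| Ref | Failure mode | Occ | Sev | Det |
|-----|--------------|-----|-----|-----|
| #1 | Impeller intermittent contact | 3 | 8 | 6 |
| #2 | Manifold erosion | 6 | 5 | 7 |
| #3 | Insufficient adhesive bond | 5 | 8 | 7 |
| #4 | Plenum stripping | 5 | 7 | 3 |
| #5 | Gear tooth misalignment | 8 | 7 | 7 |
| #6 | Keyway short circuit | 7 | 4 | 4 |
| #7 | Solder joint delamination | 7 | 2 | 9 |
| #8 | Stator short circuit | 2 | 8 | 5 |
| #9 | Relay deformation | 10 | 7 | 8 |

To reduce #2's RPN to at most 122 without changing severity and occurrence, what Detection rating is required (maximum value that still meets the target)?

4

#2: S=5, O=6, D=7 → current RPN = 210.
Fixed product = 30. Need 30 × D ≤ 122, so D ≤ 122/30 = 4.07.
Maximum integer Detection rating = 4 (gives RPN 120; D=5 would give 150 > 122).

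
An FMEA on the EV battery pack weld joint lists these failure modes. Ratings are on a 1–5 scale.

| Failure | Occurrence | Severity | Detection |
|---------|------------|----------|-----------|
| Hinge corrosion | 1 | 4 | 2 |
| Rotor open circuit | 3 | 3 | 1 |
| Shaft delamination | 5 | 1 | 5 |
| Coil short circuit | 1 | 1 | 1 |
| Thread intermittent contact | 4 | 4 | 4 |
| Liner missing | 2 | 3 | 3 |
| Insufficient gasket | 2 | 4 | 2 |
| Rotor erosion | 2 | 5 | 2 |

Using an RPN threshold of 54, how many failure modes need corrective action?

1

RPN = Severity × Occurrence × Detection:
  Hinge corrosion: 4 × 1 × 2 = 8
  Rotor open circuit: 3 × 3 × 1 = 9
  Shaft delamination: 1 × 5 × 5 = 25
  Coil short circuit: 1 × 1 × 1 = 1
  Thread intermittent contact: 4 × 4 × 4 = 64
  Liner missing: 3 × 2 × 3 = 18
  Insufficient gasket: 4 × 2 × 2 = 16
  Rotor erosion: 5 × 2 × 2 = 20
Modes with RPN ≥ 54: Thread intermittent contact (64) → 1.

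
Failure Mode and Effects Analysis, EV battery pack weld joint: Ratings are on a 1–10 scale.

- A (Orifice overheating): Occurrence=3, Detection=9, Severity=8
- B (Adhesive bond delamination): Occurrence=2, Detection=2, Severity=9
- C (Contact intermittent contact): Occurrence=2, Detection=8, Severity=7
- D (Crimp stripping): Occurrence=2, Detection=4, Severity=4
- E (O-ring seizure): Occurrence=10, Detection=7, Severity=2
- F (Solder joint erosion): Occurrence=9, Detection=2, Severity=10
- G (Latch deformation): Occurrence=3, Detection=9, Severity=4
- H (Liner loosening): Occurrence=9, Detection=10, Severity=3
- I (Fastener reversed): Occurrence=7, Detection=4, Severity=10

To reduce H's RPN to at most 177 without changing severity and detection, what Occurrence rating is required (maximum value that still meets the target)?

5

H: S=3, O=9, D=10 → current RPN = 270.
Fixed product = 30. Need 30 × O ≤ 177, so O ≤ 177/30 = 5.90.
Maximum integer Occurrence rating = 5 (gives RPN 150; O=6 would give 180 > 177).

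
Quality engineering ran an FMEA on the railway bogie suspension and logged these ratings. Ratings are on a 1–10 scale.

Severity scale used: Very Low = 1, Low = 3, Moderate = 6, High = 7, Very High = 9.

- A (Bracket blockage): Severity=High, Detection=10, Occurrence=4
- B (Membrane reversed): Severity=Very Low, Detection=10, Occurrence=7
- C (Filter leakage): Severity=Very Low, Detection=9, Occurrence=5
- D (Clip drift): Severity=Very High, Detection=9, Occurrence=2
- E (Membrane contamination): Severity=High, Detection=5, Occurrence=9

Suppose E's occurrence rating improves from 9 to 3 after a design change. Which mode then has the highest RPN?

A

RPN = Severity × Occurrence × Detection:
  A: 7 × 4 × 10 = 280
  B: 1 × 7 × 10 = 70
  C: 1 × 5 × 9 = 45
  D: 9 × 2 × 9 = 162
  E: 7 × 9 × 5 = 315
After action: E → 7 × 3 × 5 = 105.
Revised RPNs: A=280, D=162, E=105, B=70, C=45.
Highest is now A (280).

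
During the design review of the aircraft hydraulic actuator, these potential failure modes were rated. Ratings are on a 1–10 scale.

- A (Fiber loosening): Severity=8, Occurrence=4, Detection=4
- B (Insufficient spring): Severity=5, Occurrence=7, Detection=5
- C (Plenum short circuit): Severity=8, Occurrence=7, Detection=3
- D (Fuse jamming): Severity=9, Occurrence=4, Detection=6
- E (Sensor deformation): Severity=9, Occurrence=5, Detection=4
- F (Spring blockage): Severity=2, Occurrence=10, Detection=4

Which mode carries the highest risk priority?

D

RPN = Severity × Occurrence × Detection:
  A: 8 × 4 × 4 = 128
  B: 5 × 7 × 5 = 175
  C: 8 × 7 × 3 = 168
  D: 9 × 4 × 6 = 216
  E: 9 × 5 × 4 = 180
  F: 2 × 10 × 4 = 80
Highest RPN is 216 → D.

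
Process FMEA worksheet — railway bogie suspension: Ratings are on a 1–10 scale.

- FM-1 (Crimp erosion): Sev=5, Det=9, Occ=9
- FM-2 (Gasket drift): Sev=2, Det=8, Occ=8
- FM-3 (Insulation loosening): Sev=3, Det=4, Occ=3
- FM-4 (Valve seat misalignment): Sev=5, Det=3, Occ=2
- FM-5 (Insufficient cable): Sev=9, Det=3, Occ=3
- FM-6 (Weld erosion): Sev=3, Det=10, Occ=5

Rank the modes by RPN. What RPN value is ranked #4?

RPN = Severity × Occurrence × Detection:
  FM-1: 5 × 9 × 9 = 405
  FM-2: 2 × 8 × 8 = 128
  FM-3: 3 × 3 × 4 = 36
  FM-4: 5 × 2 × 3 = 30
  FM-5: 9 × 3 × 3 = 81
  FM-6: 3 × 5 × 10 = 150
Sorted descending: 405, 150, 128, 81, 36, 30.
The fourth-highest RPN is 81 (FM-5).

81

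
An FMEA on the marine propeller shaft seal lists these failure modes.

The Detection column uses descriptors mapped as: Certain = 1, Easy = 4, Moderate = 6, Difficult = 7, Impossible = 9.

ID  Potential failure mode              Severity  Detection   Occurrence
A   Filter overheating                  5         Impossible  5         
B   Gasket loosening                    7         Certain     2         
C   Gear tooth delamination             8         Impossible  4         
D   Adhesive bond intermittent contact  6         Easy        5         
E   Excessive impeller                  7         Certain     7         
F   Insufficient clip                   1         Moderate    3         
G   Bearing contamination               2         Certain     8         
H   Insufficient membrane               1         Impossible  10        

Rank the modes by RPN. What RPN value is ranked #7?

16

RPN = Severity × Occurrence × Detection:
  A: 5 × 5 × 9 = 225
  B: 7 × 2 × 1 = 14
  C: 8 × 4 × 9 = 288
  D: 6 × 5 × 4 = 120
  E: 7 × 7 × 1 = 49
  F: 1 × 3 × 6 = 18
  G: 2 × 8 × 1 = 16
  H: 1 × 10 × 9 = 90
Sorted descending: 288, 225, 120, 90, 49, 18, 16, 14.
The seventh-highest RPN is 16 (G).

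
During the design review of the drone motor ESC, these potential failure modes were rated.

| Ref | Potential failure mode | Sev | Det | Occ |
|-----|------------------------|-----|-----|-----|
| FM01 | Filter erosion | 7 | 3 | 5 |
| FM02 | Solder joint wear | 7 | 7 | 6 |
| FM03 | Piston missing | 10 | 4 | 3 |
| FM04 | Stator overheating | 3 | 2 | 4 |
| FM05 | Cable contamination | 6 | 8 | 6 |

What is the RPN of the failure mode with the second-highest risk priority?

RPN = Severity × Occurrence × Detection:
  FM01: 7 × 5 × 3 = 105
  FM02: 7 × 6 × 7 = 294
  FM03: 10 × 3 × 4 = 120
  FM04: 3 × 4 × 2 = 24
  FM05: 6 × 6 × 8 = 288
Sorted descending: 294, 288, 120, 105, 24.
The second-highest RPN is 288 (FM05).

288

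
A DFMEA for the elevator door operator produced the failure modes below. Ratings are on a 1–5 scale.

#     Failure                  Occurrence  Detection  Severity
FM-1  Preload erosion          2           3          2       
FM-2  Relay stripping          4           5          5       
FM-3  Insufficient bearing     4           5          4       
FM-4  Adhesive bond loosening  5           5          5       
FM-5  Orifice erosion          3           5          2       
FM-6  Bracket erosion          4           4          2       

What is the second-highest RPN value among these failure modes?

100

RPN = Severity × Occurrence × Detection:
  FM-1: 2 × 2 × 3 = 12
  FM-2: 5 × 4 × 5 = 100
  FM-3: 4 × 4 × 5 = 80
  FM-4: 5 × 5 × 5 = 125
  FM-5: 2 × 3 × 5 = 30
  FM-6: 2 × 4 × 4 = 32
Sorted descending: 125, 100, 80, 32, 30, 12.
The second-highest RPN is 100 (FM-2).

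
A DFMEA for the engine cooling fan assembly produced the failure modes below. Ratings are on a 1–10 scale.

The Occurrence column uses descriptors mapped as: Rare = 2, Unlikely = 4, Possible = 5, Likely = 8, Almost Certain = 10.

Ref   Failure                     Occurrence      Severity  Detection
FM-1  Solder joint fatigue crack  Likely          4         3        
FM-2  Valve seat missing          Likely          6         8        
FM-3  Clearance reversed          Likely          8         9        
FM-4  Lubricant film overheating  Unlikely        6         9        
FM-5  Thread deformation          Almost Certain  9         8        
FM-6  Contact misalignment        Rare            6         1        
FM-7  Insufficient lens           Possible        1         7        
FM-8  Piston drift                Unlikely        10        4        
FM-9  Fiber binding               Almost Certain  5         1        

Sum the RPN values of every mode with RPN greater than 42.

RPN = Severity × Occurrence × Detection:
  FM-1: 4 × 8 × 3 = 96
  FM-2: 6 × 8 × 8 = 384
  FM-3: 8 × 8 × 9 = 576
  FM-4: 6 × 4 × 9 = 216
  FM-5: 9 × 10 × 8 = 720
  FM-6: 6 × 2 × 1 = 12
  FM-7: 1 × 5 × 7 = 35
  FM-8: 10 × 4 × 4 = 160
  FM-9: 5 × 10 × 1 = 50
RPN > 42: FM-1 (96), FM-2 (384), FM-3 (576), FM-4 (216), FM-5 (720), FM-8 (160), FM-9 (50).
Sum: 96 + 384 + 576 + 216 + 720 + 160 + 50 = 2202.

2202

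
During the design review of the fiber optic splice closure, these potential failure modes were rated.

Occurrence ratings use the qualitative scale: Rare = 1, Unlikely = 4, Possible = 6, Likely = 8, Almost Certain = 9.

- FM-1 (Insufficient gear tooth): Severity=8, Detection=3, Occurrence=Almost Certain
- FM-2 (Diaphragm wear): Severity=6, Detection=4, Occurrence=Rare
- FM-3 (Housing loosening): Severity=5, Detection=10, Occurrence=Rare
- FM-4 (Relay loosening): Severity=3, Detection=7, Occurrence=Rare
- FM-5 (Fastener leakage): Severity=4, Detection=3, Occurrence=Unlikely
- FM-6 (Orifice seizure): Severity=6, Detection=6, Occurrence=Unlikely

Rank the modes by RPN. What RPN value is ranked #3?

50

RPN = Severity × Occurrence × Detection:
  FM-1: 8 × 9 × 3 = 216
  FM-2: 6 × 1 × 4 = 24
  FM-3: 5 × 1 × 10 = 50
  FM-4: 3 × 1 × 7 = 21
  FM-5: 4 × 4 × 3 = 48
  FM-6: 6 × 4 × 6 = 144
Sorted descending: 216, 144, 50, 48, 24, 21.
The third-highest RPN is 50 (FM-3).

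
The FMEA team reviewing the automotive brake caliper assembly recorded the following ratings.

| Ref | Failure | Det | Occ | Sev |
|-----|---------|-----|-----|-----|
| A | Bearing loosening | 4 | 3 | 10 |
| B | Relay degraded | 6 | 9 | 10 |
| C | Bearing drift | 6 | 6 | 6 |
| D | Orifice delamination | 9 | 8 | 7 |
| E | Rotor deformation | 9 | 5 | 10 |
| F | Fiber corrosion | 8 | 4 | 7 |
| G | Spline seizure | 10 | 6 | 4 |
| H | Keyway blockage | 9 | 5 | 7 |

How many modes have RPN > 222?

RPN = Severity × Occurrence × Detection:
  A: 10 × 3 × 4 = 120
  B: 10 × 9 × 6 = 540
  C: 6 × 6 × 6 = 216
  D: 7 × 8 × 9 = 504
  E: 10 × 5 × 9 = 450
  F: 7 × 4 × 8 = 224
  G: 4 × 6 × 10 = 240
  H: 7 × 5 × 9 = 315
Modes with RPN > 222: B (540), D (504), E (450), F (224), G (240), H (315) → 6.

6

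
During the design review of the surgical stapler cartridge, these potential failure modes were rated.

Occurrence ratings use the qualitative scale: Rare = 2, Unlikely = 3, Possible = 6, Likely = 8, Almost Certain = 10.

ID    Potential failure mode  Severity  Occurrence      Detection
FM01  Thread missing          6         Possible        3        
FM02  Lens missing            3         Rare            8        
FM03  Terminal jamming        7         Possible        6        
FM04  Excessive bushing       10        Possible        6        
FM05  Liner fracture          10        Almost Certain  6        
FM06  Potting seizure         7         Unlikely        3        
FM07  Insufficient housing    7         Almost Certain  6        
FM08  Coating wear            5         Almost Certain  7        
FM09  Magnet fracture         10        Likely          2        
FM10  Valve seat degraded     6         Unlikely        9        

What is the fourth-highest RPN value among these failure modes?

350

RPN = Severity × Occurrence × Detection:
  FM01: 6 × 6 × 3 = 108
  FM02: 3 × 2 × 8 = 48
  FM03: 7 × 6 × 6 = 252
  FM04: 10 × 6 × 6 = 360
  FM05: 10 × 10 × 6 = 600
  FM06: 7 × 3 × 3 = 63
  FM07: 7 × 10 × 6 = 420
  FM08: 5 × 10 × 7 = 350
  FM09: 10 × 8 × 2 = 160
  FM10: 6 × 3 × 9 = 162
Sorted descending: 600, 420, 360, 350, 252, 162, 160, 108, 63, 48.
The fourth-highest RPN is 350 (FM08).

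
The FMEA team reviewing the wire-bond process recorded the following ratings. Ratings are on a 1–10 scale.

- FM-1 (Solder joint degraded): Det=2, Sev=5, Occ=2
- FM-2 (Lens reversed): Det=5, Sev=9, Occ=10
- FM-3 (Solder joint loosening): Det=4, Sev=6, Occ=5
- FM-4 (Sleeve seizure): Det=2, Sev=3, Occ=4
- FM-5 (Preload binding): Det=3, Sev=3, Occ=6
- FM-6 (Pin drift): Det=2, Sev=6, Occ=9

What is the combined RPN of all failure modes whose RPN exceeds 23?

756

RPN = Severity × Occurrence × Detection:
  FM-1: 5 × 2 × 2 = 20
  FM-2: 9 × 10 × 5 = 450
  FM-3: 6 × 5 × 4 = 120
  FM-4: 3 × 4 × 2 = 24
  FM-5: 3 × 6 × 3 = 54
  FM-6: 6 × 9 × 2 = 108
RPN > 23: FM-2 (450), FM-3 (120), FM-4 (24), FM-5 (54), FM-6 (108).
Sum: 450 + 120 + 24 + 54 + 108 = 756.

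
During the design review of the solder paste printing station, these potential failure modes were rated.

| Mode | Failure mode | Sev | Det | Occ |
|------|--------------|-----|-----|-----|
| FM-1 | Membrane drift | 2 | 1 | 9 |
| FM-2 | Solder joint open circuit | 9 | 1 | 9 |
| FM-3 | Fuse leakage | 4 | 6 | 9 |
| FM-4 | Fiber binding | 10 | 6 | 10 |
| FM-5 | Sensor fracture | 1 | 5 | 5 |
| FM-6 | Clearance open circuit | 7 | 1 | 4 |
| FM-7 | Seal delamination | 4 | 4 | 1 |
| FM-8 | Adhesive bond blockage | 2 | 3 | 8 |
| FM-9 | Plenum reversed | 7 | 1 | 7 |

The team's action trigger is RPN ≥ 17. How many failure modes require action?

RPN = Severity × Occurrence × Detection:
  FM-1: 2 × 9 × 1 = 18
  FM-2: 9 × 9 × 1 = 81
  FM-3: 4 × 9 × 6 = 216
  FM-4: 10 × 10 × 6 = 600
  FM-5: 1 × 5 × 5 = 25
  FM-6: 7 × 4 × 1 = 28
  FM-7: 4 × 1 × 4 = 16
  FM-8: 2 × 8 × 3 = 48
  FM-9: 7 × 7 × 1 = 49
Modes with RPN ≥ 17: FM-1 (18), FM-2 (81), FM-3 (216), FM-4 (600), FM-5 (25), FM-6 (28), FM-8 (48), FM-9 (49) → 8.

8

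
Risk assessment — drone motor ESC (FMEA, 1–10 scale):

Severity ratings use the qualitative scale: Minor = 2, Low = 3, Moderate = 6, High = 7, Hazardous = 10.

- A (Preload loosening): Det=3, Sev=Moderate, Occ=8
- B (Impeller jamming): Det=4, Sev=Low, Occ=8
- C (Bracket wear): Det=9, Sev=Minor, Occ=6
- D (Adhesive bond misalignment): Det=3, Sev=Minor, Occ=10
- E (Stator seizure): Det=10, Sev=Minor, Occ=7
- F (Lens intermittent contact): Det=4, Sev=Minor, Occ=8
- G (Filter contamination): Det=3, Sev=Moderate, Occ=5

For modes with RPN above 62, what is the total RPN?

RPN = Severity × Occurrence × Detection:
  A: 6 × 8 × 3 = 144
  B: 3 × 8 × 4 = 96
  C: 2 × 6 × 9 = 108
  D: 2 × 10 × 3 = 60
  E: 2 × 7 × 10 = 140
  F: 2 × 8 × 4 = 64
  G: 6 × 5 × 3 = 90
RPN > 62: A (144), B (96), C (108), E (140), F (64), G (90).
Sum: 144 + 96 + 108 + 140 + 64 + 90 = 642.

642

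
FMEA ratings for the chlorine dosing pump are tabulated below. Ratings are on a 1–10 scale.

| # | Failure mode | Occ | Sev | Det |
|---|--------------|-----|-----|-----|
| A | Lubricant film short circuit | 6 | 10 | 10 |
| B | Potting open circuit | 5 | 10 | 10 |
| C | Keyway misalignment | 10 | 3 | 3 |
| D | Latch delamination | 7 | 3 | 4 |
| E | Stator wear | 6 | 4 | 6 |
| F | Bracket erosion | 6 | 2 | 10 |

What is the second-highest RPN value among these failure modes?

RPN = Severity × Occurrence × Detection:
  A: 10 × 6 × 10 = 600
  B: 10 × 5 × 10 = 500
  C: 3 × 10 × 3 = 90
  D: 3 × 7 × 4 = 84
  E: 4 × 6 × 6 = 144
  F: 2 × 6 × 10 = 120
Sorted descending: 600, 500, 144, 120, 90, 84.
The second-highest RPN is 500 (B).

500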